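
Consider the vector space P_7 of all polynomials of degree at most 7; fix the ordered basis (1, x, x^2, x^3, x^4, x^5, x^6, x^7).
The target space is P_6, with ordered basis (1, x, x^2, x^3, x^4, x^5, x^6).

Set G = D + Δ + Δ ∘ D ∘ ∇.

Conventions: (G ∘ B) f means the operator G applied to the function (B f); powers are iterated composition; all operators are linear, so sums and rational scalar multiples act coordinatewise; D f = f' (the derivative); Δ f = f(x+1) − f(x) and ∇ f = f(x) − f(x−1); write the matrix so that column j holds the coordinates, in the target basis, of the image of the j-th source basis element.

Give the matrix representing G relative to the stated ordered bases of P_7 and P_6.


the matrix is [[0, 2, 1, 7, 1, 11, 1, 15]; [0, 0, 4, 3, 28, 5, 66, 7]; [0, 0, 0, 6, 6, 70, 15, 231]; [0, 0, 0, 0, 8, 10, 140, 35]; [0, 0, 0, 0, 0, 10, 15, 245]; [0, 0, 0, 0, 0, 0, 12, 21]; [0, 0, 0, 0, 0, 0, 0, 14]] (rows listed top to bottom)

image of 1: 0
image of x: 2
image of x^2: 4x + 1
image of x^3: 6x^2 + 3x + 7
image of x^4: 8x^3 + 6x^2 + 28x + 1
image of x^5: 10x^4 + 10x^3 + 70x^2 + 5x + 11
image of x^6: 12x^5 + 15x^4 + 140x^3 + 15x^2 + 66x + 1
image of x^7: 14x^6 + 21x^5 + 245x^4 + 35x^3 + 231x^2 + 7x + 15
each image's coordinates form column j of the matrix


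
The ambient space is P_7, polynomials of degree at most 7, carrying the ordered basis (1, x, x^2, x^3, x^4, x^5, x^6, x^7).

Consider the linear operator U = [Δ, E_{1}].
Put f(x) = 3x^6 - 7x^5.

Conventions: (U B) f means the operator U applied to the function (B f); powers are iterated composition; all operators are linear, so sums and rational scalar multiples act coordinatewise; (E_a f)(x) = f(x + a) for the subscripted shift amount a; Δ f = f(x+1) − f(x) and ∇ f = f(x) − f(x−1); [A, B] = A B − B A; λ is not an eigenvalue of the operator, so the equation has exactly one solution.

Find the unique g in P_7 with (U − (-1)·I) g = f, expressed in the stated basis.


the image equals g(x) = 3x^6 - 7x^5

write g with unknown coordinates in the stated basis and equate coefficients in (U − (-1)·I) g = f
solving from the highest basis element down gives g = 3x^6 - 7x^5
check: U g = 0
so U g − (-1)·g = 3x^6 - 7x^5 = f ✓


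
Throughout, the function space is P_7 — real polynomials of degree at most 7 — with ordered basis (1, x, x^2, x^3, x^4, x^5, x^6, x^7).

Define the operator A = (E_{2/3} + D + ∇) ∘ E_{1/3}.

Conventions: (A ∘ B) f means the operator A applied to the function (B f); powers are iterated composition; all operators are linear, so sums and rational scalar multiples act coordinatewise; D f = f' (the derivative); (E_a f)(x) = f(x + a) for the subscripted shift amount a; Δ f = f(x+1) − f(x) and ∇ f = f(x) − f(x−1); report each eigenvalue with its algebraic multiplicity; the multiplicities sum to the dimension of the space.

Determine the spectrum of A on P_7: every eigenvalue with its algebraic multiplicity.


λ = 1 (multiplicity 8)

image of 1: 1
image of x: x + 3
image of x^2: x^2 + 6x + 4/3
image of x^3: x^3 + 9x^2 + 4x + 5/3
image of x^4: x^4 + 12x^3 + 8x^2 + (20/3)x + 26/27
image of x^5: x^5 + 15x^4 + (40/3)x^3 + (50/3)x^2 + (130/27)x + 97/81
image of x^6: x^6 + 18x^5 + 20x^4 + (100/3)x^3 + (130/9)x^2 + (194/27)x + 76/81
image of x^7: x^7 + 21x^6 + 28x^5 + (175/3)x^4 + (910/27)x^3 + (679/27)x^2 + (532/81)x + 779/729
the matrix is upper triangular; its diagonal is (1, 1, 1, 1, 1, 1, 1, 1)
for a triangular matrix the eigenvalues are the diagonal entries, with algebraic multiplicity their repetition count


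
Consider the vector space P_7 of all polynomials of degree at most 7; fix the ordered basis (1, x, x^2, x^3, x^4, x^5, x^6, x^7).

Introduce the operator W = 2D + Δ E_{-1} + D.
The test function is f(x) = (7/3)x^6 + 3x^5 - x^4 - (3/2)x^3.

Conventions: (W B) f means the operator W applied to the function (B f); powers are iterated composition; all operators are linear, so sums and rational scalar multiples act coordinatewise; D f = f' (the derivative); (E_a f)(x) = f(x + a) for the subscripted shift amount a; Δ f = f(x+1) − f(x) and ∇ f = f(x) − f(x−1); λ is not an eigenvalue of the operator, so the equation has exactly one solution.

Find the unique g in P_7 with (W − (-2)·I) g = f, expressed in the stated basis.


the image equals g(x) = (7/6)x^6 - (25/2)x^5 + (533/4)x^4 - (13691/12)x^3 + (14633/2)x^2 - (250229/8)x + 802313/12

write g with unknown coordinates in the stated basis and equate coefficients in (W − (-2)·I) g = f
solving from the highest basis element down gives g = (7/6)x^6 - (25/2)x^5 + (533/4)x^4 - (13691/12)x^3 + (14633/2)x^2 - (250229/8)x + 802313/12
check: W g = 28x^5 - (535/2)x^4 + (6841/3)x^3 - 14633x^2 + (250229/4)x - 802313/6
so W g − (-2)·g = (7/3)x^6 + 3x^5 - x^4 - (3/2)x^3 = f ✓


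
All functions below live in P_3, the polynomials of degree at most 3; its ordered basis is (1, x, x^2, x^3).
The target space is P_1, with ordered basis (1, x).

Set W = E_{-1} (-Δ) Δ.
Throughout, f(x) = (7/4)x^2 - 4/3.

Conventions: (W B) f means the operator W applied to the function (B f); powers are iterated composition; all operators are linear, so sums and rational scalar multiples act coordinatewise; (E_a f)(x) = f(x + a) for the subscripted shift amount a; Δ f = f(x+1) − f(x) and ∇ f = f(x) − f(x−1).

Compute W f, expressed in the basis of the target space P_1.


g(x) = -7/2

Δ f = (7/2)x + 7/4
Δ Δ f = 7/2
(-Δ) Δ f = -7/2
E_{-1} (-Δ) Δ f = -7/2


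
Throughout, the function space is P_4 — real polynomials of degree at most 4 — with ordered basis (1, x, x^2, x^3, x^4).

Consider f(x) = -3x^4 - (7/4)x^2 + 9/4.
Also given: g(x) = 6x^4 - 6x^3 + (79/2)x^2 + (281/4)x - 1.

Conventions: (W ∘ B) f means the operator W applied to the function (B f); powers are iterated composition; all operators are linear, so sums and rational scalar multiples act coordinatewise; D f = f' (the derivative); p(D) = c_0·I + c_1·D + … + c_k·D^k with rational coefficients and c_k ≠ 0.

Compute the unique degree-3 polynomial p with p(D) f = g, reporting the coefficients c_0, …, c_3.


c_0 = -2, c_1 = 1/2, c_2 = -1, c_3 = -1

D^0 f = -3x^4 - (7/4)x^2 + 9/4
D^1 f = -12x^3 - (7/2)x
D^2 f = -36x^2 - 7/2
D^3 f = -72x
matching coefficients of g against c_0 f + c_1 Df + … from the top degree down determines the c_i
solution: c_0 = -2, c_1 = 1/2, c_2 = -1, c_3 = -1


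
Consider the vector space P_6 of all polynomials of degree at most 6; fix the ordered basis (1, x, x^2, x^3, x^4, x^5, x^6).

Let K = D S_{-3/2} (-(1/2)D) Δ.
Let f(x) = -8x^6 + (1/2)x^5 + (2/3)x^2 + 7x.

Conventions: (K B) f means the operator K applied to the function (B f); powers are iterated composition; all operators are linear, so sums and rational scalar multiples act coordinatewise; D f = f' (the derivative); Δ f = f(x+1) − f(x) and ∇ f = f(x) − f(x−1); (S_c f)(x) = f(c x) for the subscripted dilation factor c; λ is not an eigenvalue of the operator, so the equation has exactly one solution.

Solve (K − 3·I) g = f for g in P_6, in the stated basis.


write g with unknown coordinates in the stated basis and equate coefficients in (K − 3·I) g = f
solving from the highest basis element down gives g = (8/3)x^6 - (1/6)x^5 - 270x^3 + (19019/72)x^2 - (1423/12)x - 2315/6
check: K g = -810x^3 + (6345/8)x^2 - (1395/4)x - 2315/2
so K g − 3·g = -8x^6 + (1/2)x^5 + (2/3)x^2 + 7x = f ✓

the result is g(x) = (8/3)x^6 - (1/6)x^5 - 270x^3 + (19019/72)x^2 - (1423/12)x - 2315/6


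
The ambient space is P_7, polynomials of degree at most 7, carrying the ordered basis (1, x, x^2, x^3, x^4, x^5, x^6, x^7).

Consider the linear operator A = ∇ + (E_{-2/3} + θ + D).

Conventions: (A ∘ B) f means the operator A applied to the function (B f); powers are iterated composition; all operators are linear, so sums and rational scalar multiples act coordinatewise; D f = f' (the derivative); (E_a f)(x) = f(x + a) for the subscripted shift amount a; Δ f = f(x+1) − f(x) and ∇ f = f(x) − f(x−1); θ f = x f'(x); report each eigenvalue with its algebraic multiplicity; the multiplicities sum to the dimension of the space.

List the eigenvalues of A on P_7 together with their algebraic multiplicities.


image of 1: 1
image of x: 2x + 4/3
image of x^2: 3x^2 + (8/3)x - 5/9
image of x^3: 4x^3 + 4x^2 - (5/3)x + 19/27
image of x^4: 5x^4 + (16/3)x^3 - (10/3)x^2 + (76/27)x - 65/81
image of x^5: 6x^5 + (20/3)x^4 - (50/9)x^3 + (190/27)x^2 - (325/81)x + 211/243
image of x^6: 7x^6 + 8x^5 - (25/3)x^4 + (380/27)x^3 - (325/27)x^2 + (422/81)x - 665/729
image of x^7: 8x^7 + (28/3)x^6 - (35/3)x^5 + (665/27)x^4 - (2275/81)x^3 + (1477/81)x^2 - (4655/729)x + 2059/2187
the matrix is upper triangular; its diagonal is (1, 2, 3, 4, 5, 6, 7, 8)
for a triangular matrix the eigenvalues are the diagonal entries, with algebraic multiplicity their repetition count

λ = 1 (multiplicity 1), λ = 2 (multiplicity 1), λ = 3 (multiplicity 1), λ = 4 (multiplicity 1), λ = 5 (multiplicity 1), λ = 6 (multiplicity 1), λ = 7 (multiplicity 1), λ = 8 (multiplicity 1)


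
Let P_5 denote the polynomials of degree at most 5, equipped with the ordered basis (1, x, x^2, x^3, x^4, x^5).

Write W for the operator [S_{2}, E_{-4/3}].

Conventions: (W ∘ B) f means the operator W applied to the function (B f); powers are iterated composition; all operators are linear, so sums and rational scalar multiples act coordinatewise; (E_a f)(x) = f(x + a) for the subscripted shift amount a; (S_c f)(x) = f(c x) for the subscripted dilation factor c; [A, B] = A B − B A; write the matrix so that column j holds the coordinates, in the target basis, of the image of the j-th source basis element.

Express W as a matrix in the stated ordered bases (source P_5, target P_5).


image of 1: 0
image of x: 4/3
image of x^2: (16/3)x - 16/3
image of x^3: 16x^2 - 32x + 448/27
image of x^4: (128/3)x^3 - 128x^2 + (3584/27)x - 1280/27
image of x^5: (320/3)x^4 - (1280/3)x^3 + (17920/27)x^2 - (12800/27)x + 31744/243
each image's coordinates form column j of the matrix

the matrix is [[0, 4/3, -16/3, 448/27, -1280/27, 31744/243]; [0, 0, 16/3, -32, 3584/27, -12800/27]; [0, 0, 0, 16, -128, 17920/27]; [0, 0, 0, 0, 128/3, -1280/3]; [0, 0, 0, 0, 0, 320/3]; [0, 0, 0, 0, 0, 0]] (rows listed top to bottom)


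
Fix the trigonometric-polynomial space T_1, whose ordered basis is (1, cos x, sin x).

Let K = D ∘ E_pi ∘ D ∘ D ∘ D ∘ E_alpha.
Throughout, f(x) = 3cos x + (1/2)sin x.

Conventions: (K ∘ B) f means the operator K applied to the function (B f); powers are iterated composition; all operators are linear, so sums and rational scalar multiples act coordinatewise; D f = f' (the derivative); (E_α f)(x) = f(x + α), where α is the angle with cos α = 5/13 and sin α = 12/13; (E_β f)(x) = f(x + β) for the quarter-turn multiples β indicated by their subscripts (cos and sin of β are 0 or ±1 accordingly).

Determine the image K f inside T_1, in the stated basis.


the image equals g(x) = -(21/13)cos x + (67/26)sin x

E_alpha f = (21/13)cos x - (67/26)sin x
D E_alpha f = -(67/26)cos x - (21/13)sin x
D D E_alpha f = -(21/13)cos x + (67/26)sin x
D (D ∘ D ∘ E_alpha) f = (67/26)cos x + (21/13)sin x
E_pi D (D ∘ D ∘ E_alpha) f = -(67/26)cos x - (21/13)sin x
D E_pi D (D ∘ D ∘ E_alpha) f = -(21/13)cos x + (67/26)sin x


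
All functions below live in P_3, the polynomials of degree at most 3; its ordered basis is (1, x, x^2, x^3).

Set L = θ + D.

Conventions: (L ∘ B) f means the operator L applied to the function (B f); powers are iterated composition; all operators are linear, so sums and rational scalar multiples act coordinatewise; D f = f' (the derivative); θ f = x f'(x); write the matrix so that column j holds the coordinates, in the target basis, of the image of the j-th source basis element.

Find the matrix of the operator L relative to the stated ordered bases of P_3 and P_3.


the matrix is [[0, 1, 0, 0]; [0, 1, 2, 0]; [0, 0, 2, 3]; [0, 0, 0, 3]] (rows listed top to bottom)

image of 1: 0
image of x: x + 1
image of x^2: 2x^2 + 2x
image of x^3: 3x^3 + 3x^2
each image's coordinates form column j of the matrix


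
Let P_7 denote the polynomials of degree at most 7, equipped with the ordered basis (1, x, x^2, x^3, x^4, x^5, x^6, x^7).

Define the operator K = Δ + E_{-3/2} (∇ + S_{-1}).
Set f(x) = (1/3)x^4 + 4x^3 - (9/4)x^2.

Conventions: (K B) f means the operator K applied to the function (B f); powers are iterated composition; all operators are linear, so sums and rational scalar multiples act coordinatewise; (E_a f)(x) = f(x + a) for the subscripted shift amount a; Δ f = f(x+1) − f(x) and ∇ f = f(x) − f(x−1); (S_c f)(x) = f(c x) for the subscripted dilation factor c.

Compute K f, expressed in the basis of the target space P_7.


the result is g(x) = (1/3)x^4 - (10/3)x^3 + (153/4)x^2 - (625/12)x + 471/8

Δ f = (4/3)x^3 + 14x^2 + (53/6)x + 25/12
∇ f = (4/3)x^3 + 10x^2 - (91/6)x + 71/12
S_{-1} f = (1/3)x^4 - 4x^3 - (9/4)x^2
(∇ + S_{-1}) f = (1/3)x^4 - (8/3)x^3 + (31/4)x^2 - (91/6)x + 71/12
E_{-3/2} (∇ + S_{-1}) f = (1/3)x^4 - (14/3)x^3 + (97/4)x^2 - (731/12)x + 1363/24
(Δ + E_{-3/2} (∇ + S_{-1})) f = (1/3)x^4 - (10/3)x^3 + (153/4)x^2 - (625/12)x + 471/8


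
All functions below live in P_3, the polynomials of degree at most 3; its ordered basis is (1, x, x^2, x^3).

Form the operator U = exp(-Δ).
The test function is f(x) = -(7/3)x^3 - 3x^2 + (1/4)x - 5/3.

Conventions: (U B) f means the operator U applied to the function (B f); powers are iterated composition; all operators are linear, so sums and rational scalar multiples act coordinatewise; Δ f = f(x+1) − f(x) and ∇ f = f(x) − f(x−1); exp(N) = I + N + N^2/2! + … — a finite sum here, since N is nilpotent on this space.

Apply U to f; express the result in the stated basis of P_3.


g(x) = -(7/3)x^3 + 4x^2 + (25/4)x - 17/4

order-1 term: 7x^2 + 13x + 61/12
order-2 term: -7x - 10
order-3 term: 7/3
the series for exp(-Δ) f terminates at order 3
exp(-Δ) f = -(7/3)x^3 + 4x^2 + (25/4)x - 17/4


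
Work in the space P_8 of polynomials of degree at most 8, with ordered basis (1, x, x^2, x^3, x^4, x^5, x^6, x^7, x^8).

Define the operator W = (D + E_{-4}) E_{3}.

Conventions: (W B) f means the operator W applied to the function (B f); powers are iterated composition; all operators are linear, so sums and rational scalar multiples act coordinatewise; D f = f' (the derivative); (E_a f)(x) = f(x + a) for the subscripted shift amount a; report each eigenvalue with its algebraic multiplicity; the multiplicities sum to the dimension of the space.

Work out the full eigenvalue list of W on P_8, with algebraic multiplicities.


λ = 1 (multiplicity 9)

image of 1: 1
image of x: x
image of x^2: x^2 + 7
image of x^3: x^3 + 21x + 26
image of x^4: x^4 + 42x^2 + 104x + 109
image of x^5: x^5 + 70x^3 + 260x^2 + 545x + 404
image of x^6: x^6 + 105x^4 + 520x^3 + 1635x^2 + 2424x + 1459
image of x^7: x^7 + 147x^5 + 910x^4 + 3815x^3 + 8484x^2 + 10213x + 5102
image of x^8: x^8 + 196x^6 + 1456x^5 + 7630x^4 + 22624x^3 + 40852x^2 + 40816x + 17497
the matrix is upper triangular; its diagonal is (1, 1, 1, 1, 1, 1, 1, 1, 1)
for a triangular matrix the eigenvalues are the diagonal entries, with algebraic multiplicity their repetition count


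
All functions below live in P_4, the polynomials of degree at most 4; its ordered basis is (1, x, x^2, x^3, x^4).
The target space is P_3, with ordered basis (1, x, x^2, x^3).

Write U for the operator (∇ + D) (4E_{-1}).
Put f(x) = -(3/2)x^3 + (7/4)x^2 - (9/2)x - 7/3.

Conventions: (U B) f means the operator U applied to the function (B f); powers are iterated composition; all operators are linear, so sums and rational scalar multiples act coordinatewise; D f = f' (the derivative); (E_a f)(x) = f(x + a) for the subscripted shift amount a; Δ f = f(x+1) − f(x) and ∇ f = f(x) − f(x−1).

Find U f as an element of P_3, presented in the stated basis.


E_{-1} f = -(3/2)x^3 + (25/4)x^2 - (25/2)x + 65/12
(4E_{-1}) f = -6x^3 + 25x^2 - 50x + 65/3
∇ (4E_{-1}) f = -18x^2 + 68x - 81
D (4E_{-1}) f = -18x^2 + 50x - 50
(∇ + D) (4E_{-1}) f = -36x^2 + 118x - 131

the result is g(x) = -36x^2 + 118x - 131


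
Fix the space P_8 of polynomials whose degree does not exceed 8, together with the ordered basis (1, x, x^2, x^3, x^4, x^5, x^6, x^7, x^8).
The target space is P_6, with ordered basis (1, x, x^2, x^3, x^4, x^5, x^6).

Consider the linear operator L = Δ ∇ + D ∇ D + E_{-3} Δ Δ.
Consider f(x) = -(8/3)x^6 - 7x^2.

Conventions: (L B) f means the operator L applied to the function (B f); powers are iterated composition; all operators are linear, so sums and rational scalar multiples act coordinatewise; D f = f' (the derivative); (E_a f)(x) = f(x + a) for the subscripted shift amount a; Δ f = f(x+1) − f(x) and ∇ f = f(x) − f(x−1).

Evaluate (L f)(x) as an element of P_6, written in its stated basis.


the result is g(x) = -160x^4 + 320x^3 - 1600x^2 + 2560x - 4676/3

∇ f = -16x^5 + 40x^4 - (160/3)x^3 + 40x^2 - 30x + 29/3
Δ ∇ f = -80x^4 - 80x^2 - 58/3
D f = -16x^5 - 14x
∇ D f = -80x^4 + 160x^3 - 160x^2 + 80x - 30
D ∇ D f = -320x^3 + 480x^2 - 320x + 80
Δ f = -16x^5 - 40x^4 - (160/3)x^3 - 40x^2 - 30x - 29/3
Δ Δ f = -80x^4 - 320x^3 - 560x^2 - 480x - 538/3
E_{-3} Δ Δ f = -80x^4 + 640x^3 - 2000x^2 + 2880x - 4858/3
(Δ ∇ + D ∇ D + E_{-3} Δ Δ) f = -160x^4 + 320x^3 - 1600x^2 + 2560x - 4676/3


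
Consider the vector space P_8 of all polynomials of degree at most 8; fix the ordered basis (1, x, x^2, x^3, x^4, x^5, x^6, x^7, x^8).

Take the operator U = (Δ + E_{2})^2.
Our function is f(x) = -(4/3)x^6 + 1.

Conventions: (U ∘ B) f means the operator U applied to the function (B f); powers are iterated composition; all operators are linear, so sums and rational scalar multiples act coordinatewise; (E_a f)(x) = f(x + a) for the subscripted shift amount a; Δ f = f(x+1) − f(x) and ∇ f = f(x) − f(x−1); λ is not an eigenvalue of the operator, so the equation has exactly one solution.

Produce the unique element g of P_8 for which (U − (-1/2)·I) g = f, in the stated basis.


the result is g(x) = -(8/9)x^6 + (64/3)x^5 - (1600/9)x^4 + (1280/9)x^3 + 6400x^2 - (280448/9)x + 221446/9

write g with unknown coordinates in the stated basis and equate coefficients in (U − (-1/2)·I) g = f
solving from the highest basis element down gives g = -(8/9)x^6 + (64/3)x^5 - (1600/9)x^4 + (1280/9)x^3 + 6400x^2 - (280448/9)x + 221446/9
check: U g = -(8/9)x^6 - (32/3)x^5 + (800/9)x^4 - (640/9)x^3 - 3200x^2 + (140224/9)x - 110714/9
so U g − (-1/2)·g = -(4/3)x^6 + 1 = f ✓


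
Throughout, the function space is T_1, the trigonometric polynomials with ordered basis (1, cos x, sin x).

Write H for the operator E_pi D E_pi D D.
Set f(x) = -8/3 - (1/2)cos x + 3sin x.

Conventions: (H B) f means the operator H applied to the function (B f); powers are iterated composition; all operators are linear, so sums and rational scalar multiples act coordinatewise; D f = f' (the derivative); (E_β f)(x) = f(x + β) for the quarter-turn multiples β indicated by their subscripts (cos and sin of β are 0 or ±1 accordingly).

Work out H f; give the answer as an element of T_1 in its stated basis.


D f = 3cos x + (1/2)sin x
D D f = (1/2)cos x - 3sin x
E_pi D D f = -(1/2)cos x + 3sin x
D (E_pi D D) f = 3cos x + (1/2)sin x
E_pi D (E_pi D D) f = -3cos x - (1/2)sin x

the result is g(x) = -3cos x - (1/2)sin x


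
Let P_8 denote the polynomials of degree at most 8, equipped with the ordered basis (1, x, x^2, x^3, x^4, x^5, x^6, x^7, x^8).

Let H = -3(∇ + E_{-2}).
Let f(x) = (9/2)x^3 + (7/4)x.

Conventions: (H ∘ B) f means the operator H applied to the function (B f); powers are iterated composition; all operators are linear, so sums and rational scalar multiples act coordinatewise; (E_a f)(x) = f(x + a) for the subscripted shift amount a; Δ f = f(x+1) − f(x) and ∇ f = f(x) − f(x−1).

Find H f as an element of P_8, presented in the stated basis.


g(x) = -(27/2)x^3 + (81/2)x^2 - (507/4)x + 399/4

∇ f = (27/2)x^2 - (27/2)x + 25/4
E_{-2} f = (9/2)x^3 - 27x^2 + (223/4)x - 79/2
(∇ + E_{-2}) f = (9/2)x^3 - (27/2)x^2 + (169/4)x - 133/4
(-3(∇ + E_{-2})) f = -(27/2)x^3 + (81/2)x^2 - (507/4)x + 399/4


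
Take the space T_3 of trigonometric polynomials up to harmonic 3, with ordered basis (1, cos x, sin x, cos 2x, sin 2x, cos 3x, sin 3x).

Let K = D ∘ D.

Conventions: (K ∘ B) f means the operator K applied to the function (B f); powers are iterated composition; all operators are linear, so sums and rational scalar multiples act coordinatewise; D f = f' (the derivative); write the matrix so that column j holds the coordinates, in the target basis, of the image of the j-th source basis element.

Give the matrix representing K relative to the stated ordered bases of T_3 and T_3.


the matrix is [[0, 0, 0, 0, 0, 0, 0]; [0, -1, 0, 0, 0, 0, 0]; [0, 0, -1, 0, 0, 0, 0]; [0, 0, 0, -4, 0, 0, 0]; [0, 0, 0, 0, -4, 0, 0]; [0, 0, 0, 0, 0, -9, 0]; [0, 0, 0, 0, 0, 0, -9]] (rows listed top to bottom)

image of 1: 0
image of cos x: -cos x
image of sin x: -sin x
image of cos 2x: -4cos 2x
image of sin 2x: -4sin 2x
image of cos 3x: -9cos 3x
image of sin 3x: -9sin 3x
each image's coordinates form column j of the matrix


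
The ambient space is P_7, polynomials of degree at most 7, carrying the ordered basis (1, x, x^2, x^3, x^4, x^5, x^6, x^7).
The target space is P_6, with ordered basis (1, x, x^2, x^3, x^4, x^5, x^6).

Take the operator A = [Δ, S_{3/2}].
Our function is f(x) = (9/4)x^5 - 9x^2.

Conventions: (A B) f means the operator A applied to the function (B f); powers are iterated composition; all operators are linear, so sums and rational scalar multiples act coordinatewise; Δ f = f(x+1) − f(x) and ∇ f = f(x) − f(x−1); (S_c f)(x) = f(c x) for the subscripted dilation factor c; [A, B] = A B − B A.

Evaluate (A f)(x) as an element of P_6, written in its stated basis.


the result is g(x) = (3645/128)x^4 + (6075/64)x^3 + (7695/64)x^2 + (7047/128)x + 459/128

S_{3/2} f = (2187/128)x^5 - (81/4)x^2
Δ S_{3/2} f = (10935/128)x^4 + (10935/64)x^3 + (10935/64)x^2 + (5751/128)x - 405/128
Δ f = (45/4)x^4 + (45/2)x^3 + (45/2)x^2 - (27/4)x - 27/4
S_{3/2} Δ f = (3645/64)x^4 + (1215/16)x^3 + (405/8)x^2 - (81/8)x - 27/4
[Δ, S_{3/2}] f = (3645/128)x^4 + (6075/64)x^3 + (7695/64)x^2 + (7047/128)x + 459/128


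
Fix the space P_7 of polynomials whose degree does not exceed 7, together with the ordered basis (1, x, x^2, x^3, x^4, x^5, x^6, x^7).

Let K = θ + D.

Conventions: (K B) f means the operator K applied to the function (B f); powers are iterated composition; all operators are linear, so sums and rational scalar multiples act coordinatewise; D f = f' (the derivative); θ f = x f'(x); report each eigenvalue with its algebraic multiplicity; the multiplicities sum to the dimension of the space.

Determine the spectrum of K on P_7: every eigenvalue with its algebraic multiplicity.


λ = 0 (multiplicity 1), λ = 1 (multiplicity 1), λ = 2 (multiplicity 1), λ = 3 (multiplicity 1), λ = 4 (multiplicity 1), λ = 5 (multiplicity 1), λ = 6 (multiplicity 1), λ = 7 (multiplicity 1)

image of 1: 0
image of x: x + 1
image of x^2: 2x^2 + 2x
image of x^3: 3x^3 + 3x^2
image of x^4: 4x^4 + 4x^3
image of x^5: 5x^5 + 5x^4
image of x^6: 6x^6 + 6x^5
image of x^7: 7x^7 + 7x^6
the matrix is upper triangular; its diagonal is (0, 1, 2, 3, 4, 5, 6, 7)
for a triangular matrix the eigenvalues are the diagonal entries, with algebraic multiplicity their repetition count


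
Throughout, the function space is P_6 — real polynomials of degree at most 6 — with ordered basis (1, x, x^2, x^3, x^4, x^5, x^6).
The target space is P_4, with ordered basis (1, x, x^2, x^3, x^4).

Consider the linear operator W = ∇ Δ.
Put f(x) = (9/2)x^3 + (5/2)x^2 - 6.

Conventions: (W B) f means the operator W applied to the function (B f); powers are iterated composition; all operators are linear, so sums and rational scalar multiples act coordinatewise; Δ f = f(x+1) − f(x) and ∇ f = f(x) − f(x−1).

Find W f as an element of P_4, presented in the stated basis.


the result is g(x) = 27x + 5

Δ f = (27/2)x^2 + (37/2)x + 7
∇ Δ f = 27x + 5


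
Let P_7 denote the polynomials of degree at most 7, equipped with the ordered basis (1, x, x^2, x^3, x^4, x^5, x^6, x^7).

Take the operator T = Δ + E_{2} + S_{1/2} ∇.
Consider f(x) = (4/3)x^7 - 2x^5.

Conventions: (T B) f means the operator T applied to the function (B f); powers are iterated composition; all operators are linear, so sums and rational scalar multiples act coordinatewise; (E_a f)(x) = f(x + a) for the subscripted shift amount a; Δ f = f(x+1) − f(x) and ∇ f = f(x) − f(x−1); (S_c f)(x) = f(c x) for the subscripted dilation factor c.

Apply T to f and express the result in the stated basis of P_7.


Δ f = (28/3)x^6 + 28x^5 + (110/3)x^4 + (80/3)x^3 + 8x^2 - (2/3)x - 2/3
E_{2} f = (4/3)x^7 + (56/3)x^6 + 110x^5 + (1060/3)x^4 + (2000/3)x^3 + 736x^2 + (1312/3)x + 320/3
∇ f = (28/3)x^6 - 28x^5 + (110/3)x^4 - (80/3)x^3 + 8x^2 + (2/3)x - 2/3
S_{1/2} ∇ f = (7/48)x^6 - (7/8)x^5 + (55/24)x^4 - (10/3)x^3 + 2x^2 + (1/3)x - 2/3
(Δ + E_{2} + S_{1/2} ∇) f = (4/3)x^7 + (1351/48)x^6 + (1097/8)x^5 + (9415/24)x^4 + 690x^3 + 746x^2 + 437x + 316/3

g(x) = (4/3)x^7 + (1351/48)x^6 + (1097/8)x^5 + (9415/24)x^4 + 690x^3 + 746x^2 + 437x + 316/3


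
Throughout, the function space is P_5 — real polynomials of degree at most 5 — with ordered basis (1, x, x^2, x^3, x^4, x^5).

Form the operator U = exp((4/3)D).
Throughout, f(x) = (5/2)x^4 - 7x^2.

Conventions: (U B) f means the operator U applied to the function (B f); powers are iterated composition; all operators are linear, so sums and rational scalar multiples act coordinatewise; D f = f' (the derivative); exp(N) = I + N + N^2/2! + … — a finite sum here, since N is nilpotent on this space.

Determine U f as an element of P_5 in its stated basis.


the result is g(x) = (5/2)x^4 + (40/3)x^3 + (59/3)x^2 + (136/27)x - 368/81

order-1 term: (40/3)x^3 - (56/3)x
order-2 term: (80/3)x^2 - 112/9
order-3 term: (640/27)x
order-4 term: 640/81
the series for exp((4/3)D) f terminates at order 4
exp((4/3)D) f = (5/2)x^4 + (40/3)x^3 + (59/3)x^2 + (136/27)x - 368/81


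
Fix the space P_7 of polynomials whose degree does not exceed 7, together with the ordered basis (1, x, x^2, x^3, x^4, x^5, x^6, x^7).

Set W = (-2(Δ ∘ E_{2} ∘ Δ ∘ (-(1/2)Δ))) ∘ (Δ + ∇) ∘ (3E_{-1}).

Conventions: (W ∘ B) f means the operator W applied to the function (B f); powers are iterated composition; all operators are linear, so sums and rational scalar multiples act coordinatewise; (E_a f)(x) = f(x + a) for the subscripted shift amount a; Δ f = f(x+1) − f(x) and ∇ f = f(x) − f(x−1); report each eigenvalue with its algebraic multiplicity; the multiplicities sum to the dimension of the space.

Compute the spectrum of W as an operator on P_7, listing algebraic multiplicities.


image of 1: 0
image of x: 0
image of x^2: 0
image of x^3: 0
image of x^4: 144
image of x^5: 720x + 1800
image of x^6: 2160x^2 + 10800x + 14760
image of x^7: 5040x^3 + 37800x^2 + 103320x + 100800
the matrix is upper triangular; its diagonal is (0, 0, 0, 0, 0, 0, 0, 0)
for a triangular matrix the eigenvalues are the diagonal entries, with algebraic multiplicity their repetition count

λ = 0 (multiplicity 8)


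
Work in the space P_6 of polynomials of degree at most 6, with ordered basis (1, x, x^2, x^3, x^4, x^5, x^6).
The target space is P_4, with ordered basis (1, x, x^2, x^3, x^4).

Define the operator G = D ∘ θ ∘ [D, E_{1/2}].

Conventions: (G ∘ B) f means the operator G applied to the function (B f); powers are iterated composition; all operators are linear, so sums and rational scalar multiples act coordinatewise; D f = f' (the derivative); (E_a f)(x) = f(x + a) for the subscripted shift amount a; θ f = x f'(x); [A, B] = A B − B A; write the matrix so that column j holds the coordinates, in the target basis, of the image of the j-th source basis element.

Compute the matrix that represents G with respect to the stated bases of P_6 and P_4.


image of 1: 0
image of x: 0
image of x^2: 0
image of x^3: 0
image of x^4: 0
image of x^5: 0
image of x^6: 0
each image's coordinates form column j of the matrix

the matrix is [[0, 0, 0, 0, 0, 0, 0]; [0, 0, 0, 0, 0, 0, 0]; [0, 0, 0, 0, 0, 0, 0]; [0, 0, 0, 0, 0, 0, 0]; [0, 0, 0, 0, 0, 0, 0]] (rows listed top to bottom)


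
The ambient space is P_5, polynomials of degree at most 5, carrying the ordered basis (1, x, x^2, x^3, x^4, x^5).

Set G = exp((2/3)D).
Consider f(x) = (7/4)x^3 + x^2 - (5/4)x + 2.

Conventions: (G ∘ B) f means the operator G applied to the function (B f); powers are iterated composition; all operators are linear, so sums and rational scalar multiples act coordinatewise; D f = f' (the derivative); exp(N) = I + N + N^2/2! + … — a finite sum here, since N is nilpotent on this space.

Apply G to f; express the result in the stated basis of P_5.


the result is g(x) = (7/4)x^3 + (9/2)x^2 + (29/12)x + 115/54

order-1 term: (7/2)x^2 + (4/3)x - 5/6
order-2 term: (7/3)x + 4/9
order-3 term: 14/27
the series for exp((2/3)D) f terminates at order 3
exp((2/3)D) f = (7/4)x^3 + (9/2)x^2 + (29/12)x + 115/54


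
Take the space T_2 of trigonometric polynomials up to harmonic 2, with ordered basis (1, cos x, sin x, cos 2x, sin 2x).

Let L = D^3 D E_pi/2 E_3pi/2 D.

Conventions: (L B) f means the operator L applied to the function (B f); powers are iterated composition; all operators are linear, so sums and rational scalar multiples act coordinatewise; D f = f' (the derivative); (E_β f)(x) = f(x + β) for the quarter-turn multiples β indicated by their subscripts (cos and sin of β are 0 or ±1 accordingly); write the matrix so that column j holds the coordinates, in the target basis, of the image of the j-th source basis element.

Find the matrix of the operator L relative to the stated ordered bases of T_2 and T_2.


the matrix is [[0, 0, 0, 0, 0]; [0, 0, 1, 0, 0]; [0, -1, 0, 0, 0]; [0, 0, 0, 0, 32]; [0, 0, 0, -32, 0]] (rows listed top to bottom)

image of 1: 0
image of cos x: -sin x
image of sin x: cos x
image of cos 2x: -32sin 2x
image of sin 2x: 32cos 2x
each image's coordinates form column j of the matrix


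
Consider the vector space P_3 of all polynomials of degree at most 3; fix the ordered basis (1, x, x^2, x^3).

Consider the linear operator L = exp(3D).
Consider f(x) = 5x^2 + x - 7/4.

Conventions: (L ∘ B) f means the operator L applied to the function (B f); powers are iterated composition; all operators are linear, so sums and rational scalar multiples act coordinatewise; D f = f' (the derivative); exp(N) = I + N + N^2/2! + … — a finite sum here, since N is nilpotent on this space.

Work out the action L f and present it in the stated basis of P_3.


the image equals g(x) = 5x^2 + 31x + 185/4

order-1 term: 30x + 3
order-2 term: 45
the series for exp(3D) f terminates at order 2
exp(3D) f = 5x^2 + 31x + 185/4


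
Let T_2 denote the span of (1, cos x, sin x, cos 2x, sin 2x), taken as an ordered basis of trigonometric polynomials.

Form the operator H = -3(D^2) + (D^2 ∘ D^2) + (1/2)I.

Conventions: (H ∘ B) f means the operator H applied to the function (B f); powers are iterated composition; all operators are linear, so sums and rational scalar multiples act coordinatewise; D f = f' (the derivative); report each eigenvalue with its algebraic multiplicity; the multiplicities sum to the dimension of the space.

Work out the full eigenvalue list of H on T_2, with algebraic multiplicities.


λ = 1/2 (multiplicity 1), λ = 9/2 (multiplicity 2), λ = 57/2 (multiplicity 2)

image of 1: 1/2
image of cos x: (9/2)cos x
image of sin x: (9/2)sin x
image of cos 2x: (57/2)cos 2x
image of sin 2x: (57/2)sin 2x
the matrix is diagonal; its diagonal is (1/2, 9/2, 9/2, 57/2, 57/2)
for a triangular matrix the eigenvalues are the diagonal entries, with algebraic multiplicity their repetition count


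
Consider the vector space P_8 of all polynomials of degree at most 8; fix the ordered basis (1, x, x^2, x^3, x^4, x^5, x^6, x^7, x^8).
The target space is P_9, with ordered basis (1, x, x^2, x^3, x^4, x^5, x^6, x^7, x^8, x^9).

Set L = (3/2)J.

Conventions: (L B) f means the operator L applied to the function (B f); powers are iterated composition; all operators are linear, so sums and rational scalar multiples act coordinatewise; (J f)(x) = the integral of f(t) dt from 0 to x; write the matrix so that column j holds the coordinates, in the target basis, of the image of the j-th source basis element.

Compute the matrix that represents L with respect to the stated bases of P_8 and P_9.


the matrix is [[0, 0, 0, 0, 0, 0, 0, 0, 0]; [3/2, 0, 0, 0, 0, 0, 0, 0, 0]; [0, 3/4, 0, 0, 0, 0, 0, 0, 0]; [0, 0, 1/2, 0, 0, 0, 0, 0, 0]; [0, 0, 0, 3/8, 0, 0, 0, 0, 0]; [0, 0, 0, 0, 3/10, 0, 0, 0, 0]; [0, 0, 0, 0, 0, 1/4, 0, 0, 0]; [0, 0, 0, 0, 0, 0, 3/14, 0, 0]; [0, 0, 0, 0, 0, 0, 0, 3/16, 0]; [0, 0, 0, 0, 0, 0, 0, 0, 1/6]] (rows listed top to bottom)

image of 1: (3/2)x
image of x: (3/4)x^2
image of x^2: (1/2)x^3
image of x^3: (3/8)x^4
image of x^4: (3/10)x^5
image of x^5: (1/4)x^6
image of x^6: (3/14)x^7
image of x^7: (3/16)x^8
image of x^8: (1/6)x^9
each image's coordinates form column j of the matrix


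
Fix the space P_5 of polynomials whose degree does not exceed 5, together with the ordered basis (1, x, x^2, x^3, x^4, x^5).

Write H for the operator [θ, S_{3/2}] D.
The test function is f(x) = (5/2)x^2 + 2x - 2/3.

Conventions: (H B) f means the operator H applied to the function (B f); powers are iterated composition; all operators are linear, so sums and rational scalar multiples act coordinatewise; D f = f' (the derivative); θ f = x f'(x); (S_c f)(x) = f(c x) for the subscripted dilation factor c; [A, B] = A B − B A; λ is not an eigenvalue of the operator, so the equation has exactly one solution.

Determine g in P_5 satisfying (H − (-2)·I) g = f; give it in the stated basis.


g(x) = (5/4)x^2 + x - 1/3

write g with unknown coordinates in the stated basis and equate coefficients in (H − (-2)·I) g = f
solving from the highest basis element down gives g = (5/4)x^2 + x - 1/3
check: H g = 0
so H g − (-2)·g = (5/2)x^2 + 2x - 2/3 = f ✓


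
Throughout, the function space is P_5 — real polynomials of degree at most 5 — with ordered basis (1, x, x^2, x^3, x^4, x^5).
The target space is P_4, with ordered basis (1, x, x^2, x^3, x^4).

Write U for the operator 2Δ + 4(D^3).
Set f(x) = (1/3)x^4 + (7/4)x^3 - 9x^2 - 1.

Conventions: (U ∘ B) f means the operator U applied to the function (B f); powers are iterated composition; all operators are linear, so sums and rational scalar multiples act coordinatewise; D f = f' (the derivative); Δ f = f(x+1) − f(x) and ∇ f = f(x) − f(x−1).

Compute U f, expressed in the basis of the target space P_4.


Δ f = (4/3)x^3 + (29/4)x^2 - (137/12)x - 83/12
(2Δ) f = (8/3)x^3 + (29/2)x^2 - (137/6)x - 83/6
D f = (4/3)x^3 + (21/4)x^2 - 18x
D D f = 4x^2 + (21/2)x - 18
D D D f = 8x + 21/2
(4(D^3)) f = 32x + 42
(2Δ + 4(D^3)) f = (8/3)x^3 + (29/2)x^2 + (55/6)x + 169/6

g(x) = (8/3)x^3 + (29/2)x^2 + (55/6)x + 169/6


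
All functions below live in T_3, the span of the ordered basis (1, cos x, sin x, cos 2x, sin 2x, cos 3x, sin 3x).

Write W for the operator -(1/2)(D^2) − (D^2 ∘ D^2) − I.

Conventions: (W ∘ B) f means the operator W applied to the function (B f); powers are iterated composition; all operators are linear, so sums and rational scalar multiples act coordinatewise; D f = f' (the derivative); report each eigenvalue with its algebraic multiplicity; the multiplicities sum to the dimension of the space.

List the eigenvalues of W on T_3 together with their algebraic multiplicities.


λ = -155/2 (multiplicity 2), λ = -15 (multiplicity 2), λ = -3/2 (multiplicity 2), λ = -1 (multiplicity 1)

image of 1: -1
image of cos x: -(3/2)cos x
image of sin x: -(3/2)sin x
image of cos 2x: -15cos 2x
image of sin 2x: -15sin 2x
image of cos 3x: -(155/2)cos 3x
image of sin 3x: -(155/2)sin 3x
the matrix is diagonal; its diagonal is (-1, -3/2, -3/2, -15, -15, -155/2, -155/2)
for a triangular matrix the eigenvalues are the diagonal entries, with algebraic multiplicity their repetition count


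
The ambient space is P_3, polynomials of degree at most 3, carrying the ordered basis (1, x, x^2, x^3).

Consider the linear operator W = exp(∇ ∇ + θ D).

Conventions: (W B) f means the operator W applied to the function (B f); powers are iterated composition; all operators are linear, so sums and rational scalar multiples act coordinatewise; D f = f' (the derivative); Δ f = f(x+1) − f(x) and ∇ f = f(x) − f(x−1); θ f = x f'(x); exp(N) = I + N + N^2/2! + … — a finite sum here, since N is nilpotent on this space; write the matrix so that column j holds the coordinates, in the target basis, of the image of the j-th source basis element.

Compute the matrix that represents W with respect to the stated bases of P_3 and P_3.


image of 1: 1
image of x: x
image of x^2: x^2 + 2x + 2
image of x^3: x^3 + 6x^2 + 12x
each image's coordinates form column j of the matrix

the matrix is [[1, 0, 2, 0]; [0, 1, 2, 12]; [0, 0, 1, 6]; [0, 0, 0, 1]] (rows listed top to bottom)


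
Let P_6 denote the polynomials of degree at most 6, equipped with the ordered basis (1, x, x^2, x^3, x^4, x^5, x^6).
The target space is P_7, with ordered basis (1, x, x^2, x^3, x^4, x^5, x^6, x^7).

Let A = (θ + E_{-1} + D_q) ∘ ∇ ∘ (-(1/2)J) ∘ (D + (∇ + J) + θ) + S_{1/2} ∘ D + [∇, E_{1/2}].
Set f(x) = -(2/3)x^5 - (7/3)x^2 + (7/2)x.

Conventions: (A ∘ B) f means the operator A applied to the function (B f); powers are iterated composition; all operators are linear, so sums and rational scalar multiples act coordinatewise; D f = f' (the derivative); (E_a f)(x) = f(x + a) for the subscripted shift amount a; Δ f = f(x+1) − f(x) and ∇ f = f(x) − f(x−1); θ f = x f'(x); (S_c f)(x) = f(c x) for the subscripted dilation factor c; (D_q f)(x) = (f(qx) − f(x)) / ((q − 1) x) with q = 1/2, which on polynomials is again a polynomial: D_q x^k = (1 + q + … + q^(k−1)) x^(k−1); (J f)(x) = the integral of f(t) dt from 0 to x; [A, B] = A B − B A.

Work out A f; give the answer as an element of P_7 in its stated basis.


D f = -(10/3)x^4 - (14/3)x + 7/2
∇ f = -(10/3)x^4 + (20/3)x^3 - (20/3)x^2 - (4/3)x + 31/6
J f = -(1/9)x^6 - (7/9)x^3 + (7/4)x^2
(∇ + J) f = -(1/9)x^6 - (10/3)x^4 + (53/9)x^3 - (59/12)x^2 - (4/3)x + 31/6
θ f = -(10/3)x^5 - (14/3)x^2 + (7/2)x
(D + (∇ + J) + θ) f = -(1/9)x^6 - (10/3)x^5 - (20/3)x^4 + (53/9)x^3 - (115/12)x^2 - (5/2)x + 26/3
J (D + (∇ + J) + θ) f = -(1/63)x^7 - (5/9)x^6 - (4/3)x^5 + (53/36)x^4 - (115/36)x^3 - (5/4)x^2 + (26/3)x
(-(1/2)J) (D + (∇ + J) + θ) f = (1/126)x^7 + (5/18)x^6 + (2/3)x^5 - (53/72)x^4 + (115/72)x^3 + (5/8)x^2 - (13/3)x
∇ (-(1/2)J) (D + (∇ + J) + θ) f = (1/18)x^6 + (3/2)x^5 - (5/9)x^4 - (13/3)x^3 + (95/8)x^2 - (197/24)x - 1123/504
θ (∇ ∘ (-(1/2)J)) (D + (∇ + J) + θ) f = (1/3)x^6 + (15/2)x^5 - (20/9)x^4 - 13x^3 + (95/4)x^2 - (197/24)x
E_{-1} (∇ ∘ (-(1/2)J)) (D + (∇ + J) + θ) f = (1/18)x^6 + (7/6)x^5 - (65/9)x^4 + (106/9)x^3 + (59/8)x^2 - (2561/72)x + 10175/504
D_q (∇ ∘ (-(1/2)J)) (D + (∇ + J) + θ) f = (7/64)x^5 + (93/32)x^4 - (25/24)x^3 - (91/12)x^2 + (285/16)x - 197/24
(θ + E_{-1} + D_q) (∇ ∘ (-(1/2)J)) (D + (∇ + J) + θ) f = (7/18)x^6 + (1685/192)x^5 - (1883/288)x^4 - (163/72)x^3 + (565/24)x^2 - (3739/144)x + 3019/252
D f = -(10/3)x^4 - (14/3)x + 7/2
S_{1/2} D f = -(5/24)x^4 - (7/3)x + 7/2
E_{1/2} f = -(2/3)x^5 - (5/3)x^4 - (5/3)x^3 - (19/6)x^2 + (23/24)x + 55/48
∇ E_{1/2} f = -(10/3)x^4 - (5/3)x^2 - (14/3)x + 83/24
∇ f = -(10/3)x^4 + (20/3)x^3 - (20/3)x^2 - (4/3)x + 31/6
E_{1/2} ∇ f = -(10/3)x^4 - (5/3)x^2 - (14/3)x + 83/24
[∇, E_{1/2}] f = 0
((θ + E_{-1} + D_q) ∘ ∇ ∘ (-(1/2)J) ∘ (D + (∇ + J) + θ) + S_{1/2} ∘ D + [∇, E_{1/2}]) f = (7/18)x^6 + (1685/192)x^5 - (1943/288)x^4 - (163/72)x^3 + (565/24)x^2 - (4075/144)x + 3901/252

g(x) = (7/18)x^6 + (1685/192)x^5 - (1943/288)x^4 - (163/72)x^3 + (565/24)x^2 - (4075/144)x + 3901/252


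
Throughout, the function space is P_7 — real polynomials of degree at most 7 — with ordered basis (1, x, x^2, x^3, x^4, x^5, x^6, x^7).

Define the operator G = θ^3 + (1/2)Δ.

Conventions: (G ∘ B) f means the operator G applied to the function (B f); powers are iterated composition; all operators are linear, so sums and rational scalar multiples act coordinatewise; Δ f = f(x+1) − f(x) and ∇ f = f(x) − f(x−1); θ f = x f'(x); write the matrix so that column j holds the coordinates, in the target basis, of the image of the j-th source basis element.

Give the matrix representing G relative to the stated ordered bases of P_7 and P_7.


the matrix is [[0, 1/2, 1/2, 1/2, 1/2, 1/2, 1/2, 1/2]; [0, 1, 1, 3/2, 2, 5/2, 3, 7/2]; [0, 0, 8, 3/2, 3, 5, 15/2, 21/2]; [0, 0, 0, 27, 2, 5, 10, 35/2]; [0, 0, 0, 0, 64, 5/2, 15/2, 35/2]; [0, 0, 0, 0, 0, 125, 3, 21/2]; [0, 0, 0, 0, 0, 0, 216, 7/2]; [0, 0, 0, 0, 0, 0, 0, 343]] (rows listed top to bottom)

image of 1: 0
image of x: x + 1/2
image of x^2: 8x^2 + x + 1/2
image of x^3: 27x^3 + (3/2)x^2 + (3/2)x + 1/2
image of x^4: 64x^4 + 2x^3 + 3x^2 + 2x + 1/2
image of x^5: 125x^5 + (5/2)x^4 + 5x^3 + 5x^2 + (5/2)x + 1/2
image of x^6: 216x^6 + 3x^5 + (15/2)x^4 + 10x^3 + (15/2)x^2 + 3x + 1/2
image of x^7: 343x^7 + (7/2)x^6 + (21/2)x^5 + (35/2)x^4 + (35/2)x^3 + (21/2)x^2 + (7/2)x + 1/2
each image's coordinates form column j of the matrix
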